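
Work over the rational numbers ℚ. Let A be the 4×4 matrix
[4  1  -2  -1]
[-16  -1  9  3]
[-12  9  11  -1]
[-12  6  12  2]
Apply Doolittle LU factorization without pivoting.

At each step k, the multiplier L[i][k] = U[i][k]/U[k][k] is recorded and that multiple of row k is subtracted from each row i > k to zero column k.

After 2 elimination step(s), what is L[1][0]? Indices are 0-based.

Step 1: pivot at (0,0) is 4.
  row1 ← row1 − (-4)·row0  ⇒  L[1][0]=-4, U row1=(0, 3, 1, -1)
  row2 ← row2 − (-3)·row0  ⇒  L[2][0]=-3, U row2=(0, 12, 5, -4)
  row3 ← row3 − (-3)·row0  ⇒  L[3][0]=-3, U row3=(0, 9, 6, -1)
Step 2: pivot at (1,1) is 3.
  row2 ← row2 − (4)·row1  ⇒  L[2][1]=4, U row2=(0, 0, 1, 0)
  row3 ← row3 − (3)·row1  ⇒  L[3][1]=3, U row3=(0, 0, 3, 2)

L[1][0] = -4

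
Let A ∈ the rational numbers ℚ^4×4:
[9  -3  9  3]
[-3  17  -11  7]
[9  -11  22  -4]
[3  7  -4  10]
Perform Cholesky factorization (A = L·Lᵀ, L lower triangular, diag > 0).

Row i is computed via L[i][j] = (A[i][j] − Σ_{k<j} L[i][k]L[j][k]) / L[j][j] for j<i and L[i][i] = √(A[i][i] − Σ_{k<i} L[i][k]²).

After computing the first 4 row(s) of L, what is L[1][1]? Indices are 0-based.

Step 1: L[0][0] = √(9) = 3.
  L[1][0] = (-3) / L[0][0] = -1.
Step 2: L[1][1] = √(16) = 4.
  L[2][0] = (9) / L[0][0] = 3.
  L[2][1] = (-8) / L[1][1] = -2.
Step 3: L[2][2] = √(9) = 3.
  L[3][0] = (3) / L[0][0] = 1.
  L[3][1] = (8) / L[1][1] = 2.
  L[3][2] = (-3) / L[2][2] = -1.
Step 4: L[3][3] = √(4) = 2.

L[1][1] = 4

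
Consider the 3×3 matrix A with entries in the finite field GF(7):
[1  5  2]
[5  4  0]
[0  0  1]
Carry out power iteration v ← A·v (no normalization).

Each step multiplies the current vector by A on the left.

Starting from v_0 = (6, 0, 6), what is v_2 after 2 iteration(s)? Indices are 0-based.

v_0 = (6, 0, 6).
v_1 = A·v_0 = (4, 2, 6).
v_2 = A·v_1 = (5, 0, 6).

v_2 = (5, 0, 6)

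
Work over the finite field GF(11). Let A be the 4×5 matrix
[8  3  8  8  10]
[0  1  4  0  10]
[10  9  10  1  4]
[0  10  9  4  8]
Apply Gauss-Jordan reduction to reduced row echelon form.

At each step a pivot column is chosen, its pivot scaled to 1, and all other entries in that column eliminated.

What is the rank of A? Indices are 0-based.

step 1: normalize row 0 (÷8) = (1, 10, 1, 1, 4)
  row 2: subtract 10×row0 = (0, 8, 0, 2, 8)
step 2: normalize row 1 (÷1) = (0, 1, 4, 0, 10)
  row 0: subtract 10×row1 = (1, 0, 5, 1, 3)
  row 2: subtract 8×row1 = (0, 0, 1, 2, 5)
  row 3: subtract 10×row1 = (0, 0, 2, 4, 7)
step 3: normalize row 2 (÷1) = (0, 0, 1, 2, 5)
  row 0: subtract 5×row2 = (1, 0, 0, 2, 0)
  row 1: subtract 4×row2 = (0, 1, 0, 3, 1)
  row 3: subtract 2×row2 = (0, 0, 0, 0, 8)
skip col 3 (zero from row 3)
step 4: normalize row 3 (÷8) = (0, 0, 0, 0, 1)
  row 1: subtract 1×row3 = (0, 1, 0, 3, 0)
  row 2: subtract 5×row3 = (0, 0, 1, 2, 0)

rank = 4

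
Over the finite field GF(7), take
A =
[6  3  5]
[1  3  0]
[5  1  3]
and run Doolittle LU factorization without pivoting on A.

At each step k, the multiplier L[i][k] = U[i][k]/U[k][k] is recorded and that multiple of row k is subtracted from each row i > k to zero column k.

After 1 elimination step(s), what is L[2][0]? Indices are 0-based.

L[2][0] = 2

[col 0] pivot 6
  R1 -= 6*R0 → (0, 6, 5)  (L[1][0] := 6)
  R2 -= 2*R0 → (0, 2, 0)  (L[2][0] := 2)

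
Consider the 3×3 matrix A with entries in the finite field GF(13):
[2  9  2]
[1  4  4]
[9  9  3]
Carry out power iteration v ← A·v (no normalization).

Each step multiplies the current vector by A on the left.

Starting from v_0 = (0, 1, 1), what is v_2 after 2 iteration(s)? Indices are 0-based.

v_2 = (1, 0, 12)

v_0 = (0, 1, 1).
v_1 = A·v_0 = (11, 8, 12).
v_2 = A·v_1 = (1, 0, 12).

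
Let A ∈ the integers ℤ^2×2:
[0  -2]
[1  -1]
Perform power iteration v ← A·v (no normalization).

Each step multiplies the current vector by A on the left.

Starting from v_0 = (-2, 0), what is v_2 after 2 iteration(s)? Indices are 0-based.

v_0 = (-2, 0).
v_1 = A·v_0 = (0, -2).
v_2 = A·v_1 = (4, 2).

v_2 = (4, 2)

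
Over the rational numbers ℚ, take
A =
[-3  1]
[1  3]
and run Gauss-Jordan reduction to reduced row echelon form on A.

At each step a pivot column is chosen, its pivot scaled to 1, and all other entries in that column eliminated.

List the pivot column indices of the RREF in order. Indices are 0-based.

pivot columns: 0, 1

pivot(0,0)=-3: scale R0 → (1, -1/3)
  clear (1,0): R1 −= (1)R0 → (0, 10/3)
pivot(1,1)=10/3: scale R1 → (0, 1)
  clear (0,1): R0 −= (-1/3)R1 → (1, 0)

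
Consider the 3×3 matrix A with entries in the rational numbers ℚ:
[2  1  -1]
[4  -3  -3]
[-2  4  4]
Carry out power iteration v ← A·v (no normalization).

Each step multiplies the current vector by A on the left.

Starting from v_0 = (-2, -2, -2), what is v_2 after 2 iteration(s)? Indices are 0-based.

v_0 = (-2, -2, -2).
v_1 = A·v_0 = (-4, 4, -12).
v_2 = A·v_1 = (8, 8, -24).

v_2 = (8, 8, -24)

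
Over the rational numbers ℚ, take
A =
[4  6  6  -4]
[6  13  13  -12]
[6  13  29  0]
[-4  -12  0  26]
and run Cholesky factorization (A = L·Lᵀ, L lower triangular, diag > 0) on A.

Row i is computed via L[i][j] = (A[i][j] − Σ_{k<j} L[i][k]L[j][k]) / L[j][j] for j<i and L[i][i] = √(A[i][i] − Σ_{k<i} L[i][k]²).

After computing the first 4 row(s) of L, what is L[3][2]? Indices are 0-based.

L[3][2] = 3

Step 1: L[0][0] = √(4) = 2.
  L[1][0] = (6) / L[0][0] = 3.
Step 2: L[1][1] = √(4) = 2.
  L[2][0] = (6) / L[0][0] = 3.
  L[2][1] = (4) / L[1][1] = 2.
Step 3: L[2][2] = √(16) = 4.
  L[3][0] = (-4) / L[0][0] = -2.
  L[3][1] = (-6) / L[1][1] = -3.
  L[3][2] = (12) / L[2][2] = 3.
Step 4: L[3][3] = √(4) = 2.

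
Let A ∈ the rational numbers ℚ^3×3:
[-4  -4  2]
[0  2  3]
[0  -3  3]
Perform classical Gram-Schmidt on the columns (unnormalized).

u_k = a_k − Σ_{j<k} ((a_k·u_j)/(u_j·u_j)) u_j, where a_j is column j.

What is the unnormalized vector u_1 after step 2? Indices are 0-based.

Step 1: u_0 = a_0 = (-4, 0, 0).
Step 2: u_1 = a_1 − (1)·u_0 = (0, 2, -3).

u_1 = (0, 2, -3)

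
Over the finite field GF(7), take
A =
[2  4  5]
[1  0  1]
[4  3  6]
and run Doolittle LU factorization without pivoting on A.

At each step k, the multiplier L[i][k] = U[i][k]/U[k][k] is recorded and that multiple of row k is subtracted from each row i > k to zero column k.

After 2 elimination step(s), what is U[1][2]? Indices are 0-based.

k=0: U[0][0]=2
  eliminate (1,0): mult=4, new row 1: (0, 5, 2); set L[1][0]=4
  eliminate (2,0): mult=2, new row 2: (0, 2, 3); set L[2][0]=2
k=1: U[1][1]=5
  eliminate (2,1): mult=6, new row 2: (0, 0, 5); set L[2][1]=6

U[1][2] = 2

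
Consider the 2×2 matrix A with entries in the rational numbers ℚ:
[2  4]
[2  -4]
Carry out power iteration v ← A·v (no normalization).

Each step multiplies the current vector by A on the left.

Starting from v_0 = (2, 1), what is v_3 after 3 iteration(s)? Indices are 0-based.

v_0 = (2, 1).
v_1 = A·v_0 = (8, 0).
v_2 = A·v_1 = (16, 16).
v_3 = A·v_2 = (96, -32).

v_3 = (96, -32)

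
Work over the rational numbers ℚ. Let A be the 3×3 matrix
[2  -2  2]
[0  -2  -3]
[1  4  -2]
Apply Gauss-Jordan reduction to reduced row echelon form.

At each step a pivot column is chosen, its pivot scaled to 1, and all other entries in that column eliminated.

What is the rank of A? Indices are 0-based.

rank = 3

step 1: normalize row 0 (÷2) = (1, -1, 1)
  row 2: subtract 1×row0 = (0, 5, -3)
step 2: normalize row 1 (÷-2) = (0, 1, 3/2)
  row 0: subtract -1×row1 = (1, 0, 5/2)
  row 2: subtract 5×row1 = (0, 0, -21/2)
step 3: normalize row 2 (÷-21/2) = (0, 0, 1)
  row 0: subtract 5/2×row2 = (1, 0, 0)
  row 1: subtract 3/2×row2 = (0, 1, 0)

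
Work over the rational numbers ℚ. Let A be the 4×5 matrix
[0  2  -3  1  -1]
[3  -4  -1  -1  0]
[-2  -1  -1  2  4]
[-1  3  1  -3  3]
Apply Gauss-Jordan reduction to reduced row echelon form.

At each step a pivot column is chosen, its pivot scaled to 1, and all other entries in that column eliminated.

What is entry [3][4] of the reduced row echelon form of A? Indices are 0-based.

M[3][4] = -206/119

pivot(0,0): swap R0↔R1
pivot(0,0)=3: scale R0 → (1, -4/3, -1/3, -1/3, 0)
  clear (2,0): R2 −= (-2)R0 → (0, -11/3, -5/3, 4/3, 4)
  clear (3,0): R3 −= (-1)R0 → (0, 5/3, 2/3, -10/3, 3)
pivot(1,1)=2: scale R1 → (0, 1, -3/2, 1/2, -1/2)
  clear (0,1): R0 −= (-4/3)R1 → (1, 0, -7/3, 1/3, -2/3)
  clear (2,1): R2 −= (-11/3)R1 → (0, 0, -43/6, 19/6, 13/6)
  clear (3,1): R3 −= (5/3)R1 → (0, 0, 19/6, -25/6, 23/6)
pivot(2,2)=-43/6: scale R2 → (0, 0, 1, -19/43, -13/43)
  clear (0,2): R0 −= (-7/3)R2 → (1, 0, 0, -30/43, -59/43)
  clear (1,2): R1 −= (-3/2)R2 → (0, 1, 0, -7/43, -41/43)
  clear (3,2): R3 −= (19/6)R2 → (0, 0, 0, -119/43, 206/43)
pivot(3,3)=-119/43: scale R3 → (0, 0, 0, 1, -206/119)
  clear (0,3): R0 −= (-30/43)R3 → (1, 0, 0, 0, -307/119)
  clear (1,3): R1 −= (-7/43)R3 → (0, 1, 0, 0, -21/17)
  clear (2,3): R2 −= (-19/43)R3 → (0, 0, 1, 0, -127/119)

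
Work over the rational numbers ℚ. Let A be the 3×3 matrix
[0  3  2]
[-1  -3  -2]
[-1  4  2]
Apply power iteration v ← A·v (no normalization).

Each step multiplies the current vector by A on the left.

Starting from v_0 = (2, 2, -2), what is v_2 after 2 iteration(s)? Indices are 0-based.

v_2 = (-8, 6, -14)

v_0 = (2, 2, -2).
v_1 = A·v_0 = (2, -4, 2).
v_2 = A·v_1 = (-8, 6, -14).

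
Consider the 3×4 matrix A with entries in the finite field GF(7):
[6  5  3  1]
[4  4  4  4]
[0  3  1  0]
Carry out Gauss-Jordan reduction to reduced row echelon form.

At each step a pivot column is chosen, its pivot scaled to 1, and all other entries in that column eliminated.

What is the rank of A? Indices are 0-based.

[1] R0 /= 6  ⇒  (1, 2, 4, 6)
     R1 -= 4·R0  ⇒  (0, 3, 2, 1)
[2] R1 /= 3  ⇒  (0, 1, 3, 5)
     R0 -= 2·R1  ⇒  (1, 0, 5, 3)
     R2 -= 3·R1  ⇒  (0, 0, 6, 6)
[3] R2 /= 6  ⇒  (0, 0, 1, 1)
     R0 -= 5·R2  ⇒  (1, 0, 0, 5)
     R1 -= 3·R2  ⇒  (0, 1, 0, 2)

rank = 3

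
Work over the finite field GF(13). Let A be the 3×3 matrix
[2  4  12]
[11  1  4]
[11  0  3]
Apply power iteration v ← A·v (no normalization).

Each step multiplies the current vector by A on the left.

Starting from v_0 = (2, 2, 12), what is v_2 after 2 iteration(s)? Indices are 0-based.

v_0 = (2, 2, 12).
v_1 = A·v_0 = (0, 7, 6).
v_2 = A·v_1 = (9, 5, 5).

v_2 = (9, 5, 5)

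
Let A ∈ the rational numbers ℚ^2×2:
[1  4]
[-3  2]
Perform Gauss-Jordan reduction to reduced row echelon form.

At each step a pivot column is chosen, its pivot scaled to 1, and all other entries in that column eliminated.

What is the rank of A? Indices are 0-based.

step 1: normalize row 0 (÷1) = (1, 4)
  row 1: subtract -3×row0 = (0, 14)
step 2: normalize row 1 (÷14) = (0, 1)
  row 0: subtract 4×row1 = (1, 0)

rank = 2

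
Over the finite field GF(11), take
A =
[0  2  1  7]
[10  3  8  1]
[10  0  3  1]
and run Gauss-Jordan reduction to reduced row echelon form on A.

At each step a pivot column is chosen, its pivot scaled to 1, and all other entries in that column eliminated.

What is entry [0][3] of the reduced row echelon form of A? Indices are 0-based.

pivot(0,0): swap R0↔R1
pivot(0,0)=10: scale R0 → (1, 8, 3, 10)
  clear (2,0): R2 −= (10)R0 → (0, 8, 6, 0)
pivot(1,1)=2: scale R1 → (0, 1, 6, 9)
  clear (0,1): R0 −= (8)R1 → (1, 0, 10, 4)
  clear (2,1): R2 −= (8)R1 → (0, 0, 2, 5)
pivot(2,2)=2: scale R2 → (0, 0, 1, 8)
  clear (0,2): R0 −= (10)R2 → (1, 0, 0, 1)
  clear (1,2): R1 −= (6)R2 → (0, 1, 0, 5)

M[0][3] = 1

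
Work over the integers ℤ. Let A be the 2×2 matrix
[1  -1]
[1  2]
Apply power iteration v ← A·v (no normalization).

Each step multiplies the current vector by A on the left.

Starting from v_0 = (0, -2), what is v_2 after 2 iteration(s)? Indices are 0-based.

v_2 = (6, -6)

v_0 = (0, -2).
v_1 = A·v_0 = (2, -4).
v_2 = A·v_1 = (6, -6).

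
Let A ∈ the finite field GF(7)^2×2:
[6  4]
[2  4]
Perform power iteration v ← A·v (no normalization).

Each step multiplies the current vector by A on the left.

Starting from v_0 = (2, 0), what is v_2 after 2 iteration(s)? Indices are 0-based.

v_2 = (4, 5)

v_0 = (2, 0).
v_1 = A·v_0 = (5, 4).
v_2 = A·v_1 = (4, 5).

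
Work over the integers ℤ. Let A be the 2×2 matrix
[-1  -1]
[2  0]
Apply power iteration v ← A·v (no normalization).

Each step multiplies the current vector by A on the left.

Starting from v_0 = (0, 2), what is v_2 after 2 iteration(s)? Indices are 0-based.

v_2 = (2, -4)

v_0 = (0, 2).
v_1 = A·v_0 = (-2, 0).
v_2 = A·v_1 = (2, -4).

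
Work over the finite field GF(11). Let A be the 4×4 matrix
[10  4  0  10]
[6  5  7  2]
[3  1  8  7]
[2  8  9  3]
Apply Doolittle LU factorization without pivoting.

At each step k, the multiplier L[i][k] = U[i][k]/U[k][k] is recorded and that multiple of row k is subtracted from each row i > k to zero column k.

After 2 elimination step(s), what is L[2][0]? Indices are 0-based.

L[2][0] = 8

Step 1: pivot at (0,0) is 10.
  row1 ← row1 − (5)·row0  ⇒  L[1][0]=5, U row1=(0, 7, 7, 7)
  row2 ← row2 − (8)·row0  ⇒  L[2][0]=8, U row2=(0, 2, 8, 4)
  row3 ← row3 − (9)·row0  ⇒  L[3][0]=9, U row3=(0, 5, 9, 1)
Step 2: pivot at (1,1) is 7.
  row2 ← row2 − (5)·row1  ⇒  L[2][1]=5, U row2=(0, 0, 6, 2)
  row3 ← row3 − (7)·row1  ⇒  L[3][1]=7, U row3=(0, 0, 4, 7)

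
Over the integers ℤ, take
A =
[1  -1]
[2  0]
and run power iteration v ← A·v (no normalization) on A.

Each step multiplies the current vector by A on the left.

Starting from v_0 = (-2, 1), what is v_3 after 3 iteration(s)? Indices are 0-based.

v_3 = (7, 2)

v_0 = (-2, 1).
v_1 = A·v_0 = (-3, -4).
v_2 = A·v_1 = (1, -6).
v_3 = A·v_2 = (7, 2).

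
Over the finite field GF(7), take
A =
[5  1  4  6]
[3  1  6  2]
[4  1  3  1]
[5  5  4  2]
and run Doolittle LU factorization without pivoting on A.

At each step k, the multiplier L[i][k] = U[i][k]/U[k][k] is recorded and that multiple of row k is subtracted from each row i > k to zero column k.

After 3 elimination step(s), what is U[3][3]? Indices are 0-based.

k=0: U[0][0]=5
  eliminate (1,0): mult=2, new row 1: (0, 6, 5, 4); set L[1][0]=2
  eliminate (2,0): mult=5, new row 2: (0, 3, 4, 6); set L[2][0]=5
  eliminate (3,0): mult=1, new row 3: (0, 4, 0, 3); set L[3][0]=1
k=1: U[1][1]=6
  eliminate (2,1): mult=4, new row 2: (0, 0, 5, 4); set L[2][1]=4
  eliminate (3,1): mult=3, new row 3: (0, 0, 6, 5); set L[3][1]=3
k=2: U[2][2]=5
  eliminate (3,2): mult=4, new row 3: (0, 0, 0, 3); set L[3][2]=4

U[3][3] = 3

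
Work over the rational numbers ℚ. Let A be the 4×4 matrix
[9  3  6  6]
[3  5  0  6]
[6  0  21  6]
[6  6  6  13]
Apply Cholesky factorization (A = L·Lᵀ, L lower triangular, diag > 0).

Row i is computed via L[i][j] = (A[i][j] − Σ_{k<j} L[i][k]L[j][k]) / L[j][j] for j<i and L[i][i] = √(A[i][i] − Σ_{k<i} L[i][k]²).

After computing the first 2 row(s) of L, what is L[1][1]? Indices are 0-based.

L[1][1] = 2

Step 1: L[0][0] = √(9) = 3.
  L[1][0] = (3) / L[0][0] = 1.
Step 2: L[1][1] = √(4) = 2.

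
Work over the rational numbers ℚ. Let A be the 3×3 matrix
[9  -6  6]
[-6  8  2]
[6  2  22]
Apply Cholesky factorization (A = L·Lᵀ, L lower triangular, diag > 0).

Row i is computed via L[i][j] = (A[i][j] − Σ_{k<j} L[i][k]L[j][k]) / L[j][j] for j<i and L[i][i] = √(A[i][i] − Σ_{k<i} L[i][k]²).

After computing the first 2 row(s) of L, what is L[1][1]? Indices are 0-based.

Step 1: L[0][0] = √(9) = 3.
  L[1][0] = (-6) / L[0][0] = -2.
Step 2: L[1][1] = √(4) = 2.

L[1][1] = 2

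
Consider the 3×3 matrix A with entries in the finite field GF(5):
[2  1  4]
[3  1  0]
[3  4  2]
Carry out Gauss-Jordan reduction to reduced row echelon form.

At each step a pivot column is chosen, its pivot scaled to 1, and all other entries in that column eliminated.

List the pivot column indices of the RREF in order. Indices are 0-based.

pivot(0,0)=2: scale R0 → (1, 3, 2)
  clear (1,0): R1 −= (3)R0 → (0, 2, 4)
  clear (2,0): R2 −= (3)R0 → (0, 0, 1)
pivot(1,1)=2: scale R1 → (0, 1, 2)
  clear (0,1): R0 −= (3)R1 → (1, 0, 1)
pivot(2,2)=1: scale R2 → (0, 0, 1)
  clear (0,2): R0 −= (1)R2 → (1, 0, 0)
  clear (1,2): R1 −= (2)R2 → (0, 1, 0)

pivot columns: 0, 1, 2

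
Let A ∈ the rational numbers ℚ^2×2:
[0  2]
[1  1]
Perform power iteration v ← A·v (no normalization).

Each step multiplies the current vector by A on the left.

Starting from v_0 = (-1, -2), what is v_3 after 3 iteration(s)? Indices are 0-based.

v_3 = (-14, -13)

v_0 = (-1, -2).
v_1 = A·v_0 = (-4, -3).
v_2 = A·v_1 = (-6, -7).
v_3 = A·v_2 = (-14, -13).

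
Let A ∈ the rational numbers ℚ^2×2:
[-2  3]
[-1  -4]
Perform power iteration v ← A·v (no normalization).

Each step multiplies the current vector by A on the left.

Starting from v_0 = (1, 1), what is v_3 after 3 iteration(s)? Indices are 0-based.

v_3 = (91, -59)

v_0 = (1, 1).
v_1 = A·v_0 = (1, -5).
v_2 = A·v_1 = (-17, 19).
v_3 = A·v_2 = (91, -59).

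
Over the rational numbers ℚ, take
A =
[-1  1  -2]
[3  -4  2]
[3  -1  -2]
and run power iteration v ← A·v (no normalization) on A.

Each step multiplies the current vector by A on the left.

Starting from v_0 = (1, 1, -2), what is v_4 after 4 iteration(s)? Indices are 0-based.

v_0 = (1, 1, -2).
v_1 = A·v_0 = (4, -5, 6).
v_2 = A·v_1 = (-21, 44, 5).
v_3 = A·v_2 = (55, -229, -117).
v_4 = A·v_3 = (-50, 847, 628).

v_4 = (-50, 847, 628)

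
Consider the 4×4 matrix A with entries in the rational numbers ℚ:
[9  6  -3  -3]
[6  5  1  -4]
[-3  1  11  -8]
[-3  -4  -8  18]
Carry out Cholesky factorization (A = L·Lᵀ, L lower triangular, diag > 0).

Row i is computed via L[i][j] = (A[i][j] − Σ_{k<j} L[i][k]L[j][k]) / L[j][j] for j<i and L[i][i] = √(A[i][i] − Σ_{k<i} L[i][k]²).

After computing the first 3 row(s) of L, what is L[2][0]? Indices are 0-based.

Step 1: L[0][0] = √(9) = 3.
  L[1][0] = (6) / L[0][0] = 2.
Step 2: L[1][1] = √(1) = 1.
  L[2][0] = (-3) / L[0][0] = -1.
  L[2][1] = (3) / L[1][1] = 3.
Step 3: L[2][2] = √(1) = 1.

L[2][0] = -1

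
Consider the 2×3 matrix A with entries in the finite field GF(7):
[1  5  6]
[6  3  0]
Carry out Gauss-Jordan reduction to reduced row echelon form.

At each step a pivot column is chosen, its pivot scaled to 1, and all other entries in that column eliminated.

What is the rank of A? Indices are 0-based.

rank = 2

step 1: normalize row 0 (÷1) = (1, 5, 6)
  row 1: subtract 6×row0 = (0, 1, 6)
step 2: normalize row 1 (÷1) = (0, 1, 6)
  row 0: subtract 5×row1 = (1, 0, 4)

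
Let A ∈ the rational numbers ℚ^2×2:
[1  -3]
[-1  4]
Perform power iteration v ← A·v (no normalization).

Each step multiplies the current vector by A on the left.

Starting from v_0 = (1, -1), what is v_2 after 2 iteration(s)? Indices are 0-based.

v_0 = (1, -1).
v_1 = A·v_0 = (4, -5).
v_2 = A·v_1 = (19, -24).

v_2 = (19, -24)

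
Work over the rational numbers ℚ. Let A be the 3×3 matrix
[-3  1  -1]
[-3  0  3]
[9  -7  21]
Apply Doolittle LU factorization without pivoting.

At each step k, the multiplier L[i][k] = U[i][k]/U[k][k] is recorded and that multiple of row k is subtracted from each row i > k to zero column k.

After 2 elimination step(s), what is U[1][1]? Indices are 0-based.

[col 0] pivot -3
  R1 -= 1*R0 → (0, -1, 4)  (L[1][0] := 1)
  R2 -= -3*R0 → (0, -4, 18)  (L[2][0] := -3)
[col 1] pivot -1
  R2 -= 4*R1 → (0, 0, 2)  (L[2][1] := 4)

U[1][1] = -1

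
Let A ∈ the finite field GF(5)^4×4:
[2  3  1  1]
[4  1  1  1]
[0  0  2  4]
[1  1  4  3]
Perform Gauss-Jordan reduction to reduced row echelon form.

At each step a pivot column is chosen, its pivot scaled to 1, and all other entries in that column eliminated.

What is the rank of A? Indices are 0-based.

step 1: normalize row 0 (÷2) = (1, 4, 3, 3)
  row 1: subtract 4×row0 = (0, 0, 4, 4)
  row 3: subtract 1×row0 = (0, 2, 1, 0)
step 2: exchange rows 1,3
step 2: normalize row 1 (÷2) = (0, 1, 3, 0)
  row 0: subtract 4×row1 = (1, 0, 1, 3)
step 3: normalize row 2 (÷2) = (0, 0, 1, 2)
  row 0: subtract 1×row2 = (1, 0, 0, 1)
  row 1: subtract 3×row2 = (0, 1, 0, 4)
  row 3: subtract 4×row2 = (0, 0, 0, 1)
step 4: normalize row 3 (÷1) = (0, 0, 0, 1)
  row 0: subtract 1×row3 = (1, 0, 0, 0)
  row 1: subtract 4×row3 = (0, 1, 0, 0)
  row 2: subtract 2×row3 = (0, 0, 1, 0)

rank = 4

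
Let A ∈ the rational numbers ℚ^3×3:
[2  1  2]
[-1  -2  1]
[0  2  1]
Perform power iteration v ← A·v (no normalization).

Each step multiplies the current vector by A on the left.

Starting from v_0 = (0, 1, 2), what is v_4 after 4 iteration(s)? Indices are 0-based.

v_4 = (78, -17, -22)

v_0 = (0, 1, 2).
v_1 = A·v_0 = (5, 0, 4).
v_2 = A·v_1 = (18, -1, 4).
v_3 = A·v_2 = (43, -12, 2).
v_4 = A·v_3 = (78, -17, -22).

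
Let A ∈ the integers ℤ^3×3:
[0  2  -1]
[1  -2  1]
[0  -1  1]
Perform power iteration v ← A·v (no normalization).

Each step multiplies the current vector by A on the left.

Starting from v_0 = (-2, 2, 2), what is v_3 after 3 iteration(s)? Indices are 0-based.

v_3 = (16, -24, -6)

v_0 = (-2, 2, 2).
v_1 = A·v_0 = (2, -4, 0).
v_2 = A·v_1 = (-8, 10, 4).
v_3 = A·v_2 = (16, -24, -6).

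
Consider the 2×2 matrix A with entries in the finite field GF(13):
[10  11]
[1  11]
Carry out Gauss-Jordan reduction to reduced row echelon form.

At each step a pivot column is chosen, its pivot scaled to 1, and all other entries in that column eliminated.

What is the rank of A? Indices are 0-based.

step 1: normalize row 0 (÷10) = (1, 5)
  row 1: subtract 1×row0 = (0, 6)
step 2: normalize row 1 (÷6) = (0, 1)
  row 0: subtract 5×row1 = (1, 0)

rank = 2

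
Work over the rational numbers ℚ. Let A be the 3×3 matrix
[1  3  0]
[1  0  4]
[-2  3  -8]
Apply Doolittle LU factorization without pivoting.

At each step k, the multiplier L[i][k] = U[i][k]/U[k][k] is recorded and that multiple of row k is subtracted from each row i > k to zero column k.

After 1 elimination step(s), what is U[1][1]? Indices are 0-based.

k=0: U[0][0]=1
  eliminate (1,0): mult=1, new row 1: (0, -3, 4); set L[1][0]=1
  eliminate (2,0): mult=-2, new row 2: (0, 9, -8); set L[2][0]=-2

U[1][1] = -3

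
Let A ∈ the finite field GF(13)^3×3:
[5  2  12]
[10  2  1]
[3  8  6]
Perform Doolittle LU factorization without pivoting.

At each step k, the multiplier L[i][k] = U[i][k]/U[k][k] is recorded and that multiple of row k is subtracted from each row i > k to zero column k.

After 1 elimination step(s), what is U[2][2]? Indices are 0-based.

U[2][2] = 4

k=0: U[0][0]=5
  eliminate (1,0): mult=2, new row 1: (0, 11, 3); set L[1][0]=2
  eliminate (2,0): mult=11, new row 2: (0, 12, 4); set L[2][0]=11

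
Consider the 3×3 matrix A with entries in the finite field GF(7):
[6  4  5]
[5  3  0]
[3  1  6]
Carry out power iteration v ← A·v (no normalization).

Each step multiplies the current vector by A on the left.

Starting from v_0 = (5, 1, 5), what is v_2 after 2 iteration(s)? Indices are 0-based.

v_0 = (5, 1, 5).
v_1 = A·v_0 = (3, 0, 4).
v_2 = A·v_1 = (3, 1, 5).

v_2 = (3, 1, 5)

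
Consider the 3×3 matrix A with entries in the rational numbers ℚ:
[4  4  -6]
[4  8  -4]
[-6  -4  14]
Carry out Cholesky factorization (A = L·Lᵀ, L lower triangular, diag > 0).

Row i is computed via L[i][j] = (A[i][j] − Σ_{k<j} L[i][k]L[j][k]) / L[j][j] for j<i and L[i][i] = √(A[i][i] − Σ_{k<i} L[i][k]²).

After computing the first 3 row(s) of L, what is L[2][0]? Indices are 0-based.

L[2][0] = -3

Step 1: L[0][0] = √(4) = 2.
  L[1][0] = (4) / L[0][0] = 2.
Step 2: L[1][1] = √(4) = 2.
  L[2][0] = (-6) / L[0][0] = -3.
  L[2][1] = (2) / L[1][1] = 1.
Step 3: L[2][2] = √(4) = 2.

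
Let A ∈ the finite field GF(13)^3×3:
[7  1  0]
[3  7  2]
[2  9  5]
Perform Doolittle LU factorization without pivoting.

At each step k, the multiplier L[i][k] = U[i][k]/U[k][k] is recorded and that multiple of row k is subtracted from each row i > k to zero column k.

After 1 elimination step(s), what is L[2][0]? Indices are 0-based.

L[2][0] = 4

Step 1: pivot at (0,0) is 7.
  row1 ← row1 − (6)·row0  ⇒  L[1][0]=6, U row1=(0, 1, 2)
  row2 ← row2 − (4)·row0  ⇒  L[2][0]=4, U row2=(0, 5, 5)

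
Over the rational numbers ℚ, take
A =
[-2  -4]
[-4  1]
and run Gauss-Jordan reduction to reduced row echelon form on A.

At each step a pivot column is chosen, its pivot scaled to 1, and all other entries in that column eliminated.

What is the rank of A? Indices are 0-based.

rank = 2

[1] R0 /= -2  ⇒  (1, 2)
     R1 -= -4·R0  ⇒  (0, 9)
[2] R1 /= 9  ⇒  (0, 1)
     R0 -= 2·R1  ⇒  (1, 0)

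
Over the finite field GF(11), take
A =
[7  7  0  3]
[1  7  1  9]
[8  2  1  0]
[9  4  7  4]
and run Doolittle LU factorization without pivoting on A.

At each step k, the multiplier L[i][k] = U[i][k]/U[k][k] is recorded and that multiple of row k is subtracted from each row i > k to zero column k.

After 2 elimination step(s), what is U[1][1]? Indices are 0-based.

U[1][1] = 6

Step 1: pivot at (0,0) is 7.
  row1 ← row1 − (8)·row0  ⇒  L[1][0]=8, U row1=(0, 6, 1, 7)
  row2 ← row2 − (9)·row0  ⇒  L[2][0]=9, U row2=(0, 5, 1, 6)
  row3 ← row3 − (6)·row0  ⇒  L[3][0]=6, U row3=(0, 6, 7, 8)
Step 2: pivot at (1,1) is 6.
  row2 ← row2 − (10)·row1  ⇒  L[2][1]=10, U row2=(0, 0, 2, 2)
  row3 ← row3 − (1)·row1  ⇒  L[3][1]=1, U row3=(0, 0, 6, 1)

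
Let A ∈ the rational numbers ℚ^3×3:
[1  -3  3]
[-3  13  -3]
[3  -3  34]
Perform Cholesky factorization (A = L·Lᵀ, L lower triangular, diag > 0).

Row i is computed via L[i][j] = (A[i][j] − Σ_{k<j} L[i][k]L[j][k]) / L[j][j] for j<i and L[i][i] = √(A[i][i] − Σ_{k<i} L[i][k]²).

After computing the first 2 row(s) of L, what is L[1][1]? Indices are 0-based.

Step 1: L[0][0] = √(1) = 1.
  L[1][0] = (-3) / L[0][0] = -3.
Step 2: L[1][1] = √(4) = 2.

L[1][1] = 2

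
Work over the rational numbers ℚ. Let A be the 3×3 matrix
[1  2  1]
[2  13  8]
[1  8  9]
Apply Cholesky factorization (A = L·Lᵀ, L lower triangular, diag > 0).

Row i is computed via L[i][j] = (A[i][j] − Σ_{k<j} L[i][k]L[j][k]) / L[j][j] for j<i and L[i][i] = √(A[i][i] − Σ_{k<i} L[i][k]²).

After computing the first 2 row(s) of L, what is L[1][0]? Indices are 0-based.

L[1][0] = 2

Step 1: L[0][0] = √(1) = 1.
  L[1][0] = (2) / L[0][0] = 2.
Step 2: L[1][1] = √(9) = 3.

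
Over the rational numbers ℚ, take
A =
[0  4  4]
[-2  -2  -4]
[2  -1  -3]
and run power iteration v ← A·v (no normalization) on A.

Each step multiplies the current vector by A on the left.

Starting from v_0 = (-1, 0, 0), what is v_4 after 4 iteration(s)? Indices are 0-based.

v_4 = (-160, 48, 136)

v_0 = (-1, 0, 0).
v_1 = A·v_0 = (0, 2, -2).
v_2 = A·v_1 = (0, 4, 4).
v_3 = A·v_2 = (32, -24, -16).
v_4 = A·v_3 = (-160, 48, 136).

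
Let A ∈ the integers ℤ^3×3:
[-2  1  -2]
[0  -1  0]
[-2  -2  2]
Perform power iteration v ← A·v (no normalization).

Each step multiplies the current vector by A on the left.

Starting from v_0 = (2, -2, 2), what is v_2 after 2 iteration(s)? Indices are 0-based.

v_2 = (14, -2, 24)

v_0 = (2, -2, 2).
v_1 = A·v_0 = (-10, 2, 4).
v_2 = A·v_1 = (14, -2, 24).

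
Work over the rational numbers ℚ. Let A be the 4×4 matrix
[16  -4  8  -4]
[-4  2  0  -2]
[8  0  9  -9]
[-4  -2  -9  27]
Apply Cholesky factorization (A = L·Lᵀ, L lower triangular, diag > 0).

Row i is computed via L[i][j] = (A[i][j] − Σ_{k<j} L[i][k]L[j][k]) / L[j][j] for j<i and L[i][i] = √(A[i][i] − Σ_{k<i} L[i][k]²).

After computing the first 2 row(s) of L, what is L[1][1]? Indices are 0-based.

Step 1: L[0][0] = √(16) = 4.
  L[1][0] = (-4) / L[0][0] = -1.
Step 2: L[1][1] = √(1) = 1.

L[1][1] = 1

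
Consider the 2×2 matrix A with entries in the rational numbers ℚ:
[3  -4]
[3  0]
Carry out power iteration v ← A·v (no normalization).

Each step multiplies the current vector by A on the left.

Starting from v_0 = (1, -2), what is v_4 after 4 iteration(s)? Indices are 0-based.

v_4 = (-459, -207)

v_0 = (1, -2).
v_1 = A·v_0 = (11, 3).
v_2 = A·v_1 = (21, 33).
v_3 = A·v_2 = (-69, 63).
v_4 = A·v_3 = (-459, -207).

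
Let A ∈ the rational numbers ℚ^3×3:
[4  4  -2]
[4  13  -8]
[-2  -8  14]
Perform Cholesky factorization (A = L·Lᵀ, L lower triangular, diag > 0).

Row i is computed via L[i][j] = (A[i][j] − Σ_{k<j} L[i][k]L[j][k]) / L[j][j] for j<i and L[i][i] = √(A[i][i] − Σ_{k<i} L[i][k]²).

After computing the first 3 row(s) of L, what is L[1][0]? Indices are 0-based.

L[1][0] = 2

Step 1: L[0][0] = √(4) = 2.
  L[1][0] = (4) / L[0][0] = 2.
Step 2: L[1][1] = √(9) = 3.
  L[2][0] = (-2) / L[0][0] = -1.
  L[2][1] = (-6) / L[1][1] = -2.
Step 3: L[2][2] = √(9) = 3.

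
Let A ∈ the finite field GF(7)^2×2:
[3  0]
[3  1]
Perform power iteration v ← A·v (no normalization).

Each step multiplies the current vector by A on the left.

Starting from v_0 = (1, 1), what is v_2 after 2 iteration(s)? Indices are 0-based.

v_2 = (2, 6)

v_0 = (1, 1).
v_1 = A·v_0 = (3, 4).
v_2 = A·v_1 = (2, 6).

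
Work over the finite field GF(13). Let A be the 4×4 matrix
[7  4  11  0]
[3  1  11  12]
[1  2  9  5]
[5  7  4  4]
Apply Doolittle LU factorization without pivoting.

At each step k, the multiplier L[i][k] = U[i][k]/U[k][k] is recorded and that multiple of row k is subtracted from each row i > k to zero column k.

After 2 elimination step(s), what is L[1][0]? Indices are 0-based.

L[1][0] = 6

k=0: U[0][0]=7
  eliminate (1,0): mult=6, new row 1: (0, 3, 10, 12); set L[1][0]=6
  eliminate (2,0): mult=2, new row 2: (0, 7, 0, 5); set L[2][0]=2
  eliminate (3,0): mult=10, new row 3: (0, 6, 11, 4); set L[3][0]=10
k=1: U[1][1]=3
  eliminate (2,1): mult=11, new row 2: (0, 0, 7, 3); set L[2][1]=11
  eliminate (3,1): mult=2, new row 3: (0, 0, 4, 6); set L[3][1]=2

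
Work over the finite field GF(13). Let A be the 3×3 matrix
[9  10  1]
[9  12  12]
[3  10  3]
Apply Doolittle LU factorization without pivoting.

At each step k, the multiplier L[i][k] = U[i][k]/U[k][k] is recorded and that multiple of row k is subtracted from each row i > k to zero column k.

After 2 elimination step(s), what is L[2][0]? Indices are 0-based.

L[2][0] = 9

k=0: U[0][0]=9
  eliminate (1,0): mult=1, new row 1: (0, 2, 11); set L[1][0]=1
  eliminate (2,0): mult=9, new row 2: (0, 11, 7); set L[2][0]=9
k=1: U[1][1]=2
  eliminate (2,1): mult=12, new row 2: (0, 0, 5); set L[2][1]=12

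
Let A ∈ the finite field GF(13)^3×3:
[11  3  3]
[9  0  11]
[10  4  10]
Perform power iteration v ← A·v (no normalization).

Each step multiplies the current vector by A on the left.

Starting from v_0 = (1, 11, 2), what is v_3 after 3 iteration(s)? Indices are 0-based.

v_0 = (1, 11, 2).
v_1 = A·v_0 = (11, 5, 9).
v_2 = A·v_1 = (7, 3, 12).
v_3 = A·v_2 = (5, 0, 7).

v_3 = (5, 0, 7)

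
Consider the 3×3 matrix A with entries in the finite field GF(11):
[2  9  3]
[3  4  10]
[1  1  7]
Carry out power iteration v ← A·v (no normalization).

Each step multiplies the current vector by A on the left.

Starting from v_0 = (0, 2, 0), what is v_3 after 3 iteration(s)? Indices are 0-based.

v_3 = (4, 0, 5)

v_0 = (0, 2, 0).
v_1 = A·v_0 = (7, 8, 2).
v_2 = A·v_1 = (4, 7, 7).
v_3 = A·v_2 = (4, 0, 5).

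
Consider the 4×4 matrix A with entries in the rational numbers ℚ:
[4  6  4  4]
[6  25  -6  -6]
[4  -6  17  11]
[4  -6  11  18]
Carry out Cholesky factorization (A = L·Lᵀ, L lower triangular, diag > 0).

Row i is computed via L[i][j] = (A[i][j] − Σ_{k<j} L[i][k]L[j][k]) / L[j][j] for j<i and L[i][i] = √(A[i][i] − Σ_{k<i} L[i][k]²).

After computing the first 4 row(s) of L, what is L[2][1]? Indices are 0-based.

L[2][1] = -3

Step 1: L[0][0] = √(4) = 2.
  L[1][0] = (6) / L[0][0] = 3.
Step 2: L[1][1] = √(16) = 4.
  L[2][0] = (4) / L[0][0] = 2.
  L[2][1] = (-12) / L[1][1] = -3.
Step 3: L[2][2] = √(4) = 2.
  L[3][0] = (4) / L[0][0] = 2.
  L[3][1] = (-12) / L[1][1] = -3.
  L[3][2] = (-2) / L[2][2] = -1.
Step 4: L[3][3] = √(4) = 2.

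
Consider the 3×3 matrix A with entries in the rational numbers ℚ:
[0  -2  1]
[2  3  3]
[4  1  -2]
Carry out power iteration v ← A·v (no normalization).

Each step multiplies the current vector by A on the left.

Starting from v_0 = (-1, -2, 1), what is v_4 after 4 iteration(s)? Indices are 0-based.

v_0 = (-1, -2, 1).
v_1 = A·v_0 = (5, -5, -8).
v_2 = A·v_1 = (2, -29, 31).
v_3 = A·v_2 = (89, 10, -83).
v_4 = A·v_3 = (-103, -41, 532).

v_4 = (-103, -41, 532)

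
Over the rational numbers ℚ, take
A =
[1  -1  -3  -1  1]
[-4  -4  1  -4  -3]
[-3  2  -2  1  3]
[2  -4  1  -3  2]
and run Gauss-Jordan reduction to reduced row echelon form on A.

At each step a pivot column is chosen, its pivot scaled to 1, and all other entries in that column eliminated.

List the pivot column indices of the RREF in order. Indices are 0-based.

pivot columns: 0, 1, 2, 3

step 1: normalize row 0 (÷1) = (1, -1, -3, -1, 1)
  row 1: subtract -4×row0 = (0, -8, -11, -8, 1)
  row 2: subtract -3×row0 = (0, -1, -11, -2, 6)
  row 3: subtract 2×row0 = (0, -2, 7, -1, 0)
step 2: normalize row 1 (÷-8) = (0, 1, 11/8, 1, -1/8)
  row 0: subtract -1×row1 = (1, 0, -13/8, 0, 7/8)
  row 2: subtract -1×row1 = (0, 0, -77/8, -1, 47/8)
  row 3: subtract -2×row1 = (0, 0, 39/4, 1, -1/4)
step 3: normalize row 2 (÷-77/8) = (0, 0, 1, 8/77, -47/77)
  row 0: subtract -13/8×row2 = (1, 0, 0, 13/77, -9/77)
  row 1: subtract 11/8×row2 = (0, 1, 0, 6/7, 5/7)
  row 3: subtract 39/4×row2 = (0, 0, 0, -1/77, 439/77)
step 4: normalize row 3 (÷-1/77) = (0, 0, 0, 1, -439)
  row 0: subtract 13/77×row3 = (1, 0, 0, 0, 74)
  row 1: subtract 6/7×row3 = (0, 1, 0, 0, 377)
  row 2: subtract 8/77×row3 = (0, 0, 1, 0, 45)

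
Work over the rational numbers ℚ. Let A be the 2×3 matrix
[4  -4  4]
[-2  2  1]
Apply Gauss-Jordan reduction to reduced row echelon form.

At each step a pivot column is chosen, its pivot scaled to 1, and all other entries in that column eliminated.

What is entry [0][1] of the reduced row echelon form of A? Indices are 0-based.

M[0][1] = -1

pivot(0,0)=4: scale R0 → (1, -1, 1)
  clear (1,0): R1 −= (-2)R0 → (0, 0, 3)
col 1: no nonzero at/below row 1; advance.
pivot(1,2)=3: scale R1 → (0, 0, 1)
  clear (0,2): R0 −= (1)R1 → (1, -1, 0)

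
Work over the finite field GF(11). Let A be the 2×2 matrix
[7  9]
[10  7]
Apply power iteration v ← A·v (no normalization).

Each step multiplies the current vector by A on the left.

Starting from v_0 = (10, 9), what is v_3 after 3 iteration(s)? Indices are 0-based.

v_0 = (10, 9).
v_1 = A·v_0 = (8, 9).
v_2 = A·v_1 = (5, 0).
v_3 = A·v_2 = (2, 6).

v_3 = (2, 6)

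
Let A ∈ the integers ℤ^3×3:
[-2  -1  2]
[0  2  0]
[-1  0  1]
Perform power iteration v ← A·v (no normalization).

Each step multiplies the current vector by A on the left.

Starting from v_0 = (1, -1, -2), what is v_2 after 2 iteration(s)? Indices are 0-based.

v_0 = (1, -1, -2).
v_1 = A·v_0 = (-5, -2, -3).
v_2 = A·v_1 = (6, -4, 2).

v_2 = (6, -4, 2)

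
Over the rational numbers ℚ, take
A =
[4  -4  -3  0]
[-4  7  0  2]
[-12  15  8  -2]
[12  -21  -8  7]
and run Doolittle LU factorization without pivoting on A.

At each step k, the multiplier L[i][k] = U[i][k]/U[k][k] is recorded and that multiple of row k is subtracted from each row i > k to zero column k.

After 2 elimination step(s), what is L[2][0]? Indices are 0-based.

Step 1: pivot at (0,0) is 4.
  row1 ← row1 − (-1)·row0  ⇒  L[1][0]=-1, U row1=(0, 3, -3, 2)
  row2 ← row2 − (-3)·row0  ⇒  L[2][0]=-3, U row2=(0, 3, -1, -2)
  row3 ← row3 − (3)·row0  ⇒  L[3][0]=3, U row3=(0, -9, 1, 7)
Step 2: pivot at (1,1) is 3.
  row2 ← row2 − (1)·row1  ⇒  L[2][1]=1, U row2=(0, 0, 2, -4)
  row3 ← row3 − (-3)·row1  ⇒  L[3][1]=-3, U row3=(0, 0, -8, 13)

L[2][0] = -3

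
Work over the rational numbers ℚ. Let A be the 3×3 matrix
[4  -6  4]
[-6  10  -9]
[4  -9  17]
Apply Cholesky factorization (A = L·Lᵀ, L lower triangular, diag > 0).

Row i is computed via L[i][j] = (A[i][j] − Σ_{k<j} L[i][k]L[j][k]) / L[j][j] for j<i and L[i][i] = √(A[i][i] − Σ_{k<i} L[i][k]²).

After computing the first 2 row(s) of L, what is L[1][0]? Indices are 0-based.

Step 1: L[0][0] = √(4) = 2.
  L[1][0] = (-6) / L[0][0] = -3.
Step 2: L[1][1] = √(1) = 1.

L[1][0] = -3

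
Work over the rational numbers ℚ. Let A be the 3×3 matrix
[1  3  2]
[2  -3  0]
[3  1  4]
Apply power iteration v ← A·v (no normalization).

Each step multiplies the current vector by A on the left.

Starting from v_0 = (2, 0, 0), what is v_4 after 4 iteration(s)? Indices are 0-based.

v_4 = (710, -88, 1110)

v_0 = (2, 0, 0).
v_1 = A·v_0 = (2, 4, 6).
v_2 = A·v_1 = (26, -8, 34).
v_3 = A·v_2 = (70, 76, 206).
v_4 = A·v_3 = (710, -88, 1110).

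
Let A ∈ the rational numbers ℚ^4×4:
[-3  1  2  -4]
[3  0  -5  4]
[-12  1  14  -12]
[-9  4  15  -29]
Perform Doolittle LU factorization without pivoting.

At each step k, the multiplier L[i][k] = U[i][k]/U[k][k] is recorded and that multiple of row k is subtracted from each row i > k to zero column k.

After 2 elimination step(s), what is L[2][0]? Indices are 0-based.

L[2][0] = 4

Step 1: pivot at (0,0) is -3.
  row1 ← row1 − (-1)·row0  ⇒  L[1][0]=-1, U row1=(0, 1, -3, 0)
  row2 ← row2 − (4)·row0  ⇒  L[2][0]=4, U row2=(0, -3, 6, 4)
  row3 ← row3 − (3)·row0  ⇒  L[3][0]=3, U row3=(0, 1, 9, -17)
Step 2: pivot at (1,1) is 1.
  row2 ← row2 − (-3)·row1  ⇒  L[2][1]=-3, U row2=(0, 0, -3, 4)
  row3 ← row3 − (1)·row1  ⇒  L[3][1]=1, U row3=(0, 0, 12, -17)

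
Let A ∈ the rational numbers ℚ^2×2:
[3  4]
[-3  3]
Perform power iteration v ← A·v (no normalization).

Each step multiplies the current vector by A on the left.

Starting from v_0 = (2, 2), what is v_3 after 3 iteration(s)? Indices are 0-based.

v_3 = (-42, -252)

v_0 = (2, 2).
v_1 = A·v_0 = (14, 0).
v_2 = A·v_1 = (42, -42).
v_3 = A·v_2 = (-42, -252).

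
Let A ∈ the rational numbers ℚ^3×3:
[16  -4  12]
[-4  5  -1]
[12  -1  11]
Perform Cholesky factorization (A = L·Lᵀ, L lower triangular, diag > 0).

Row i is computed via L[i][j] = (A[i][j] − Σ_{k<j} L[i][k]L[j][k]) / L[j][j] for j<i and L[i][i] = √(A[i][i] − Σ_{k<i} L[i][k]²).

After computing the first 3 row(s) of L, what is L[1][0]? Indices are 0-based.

Step 1: L[0][0] = √(16) = 4.
  L[1][0] = (-4) / L[0][0] = -1.
Step 2: L[1][1] = √(4) = 2.
  L[2][0] = (12) / L[0][0] = 3.
  L[2][1] = (2) / L[1][1] = 1.
Step 3: L[2][2] = √(1) = 1.

L[1][0] = -1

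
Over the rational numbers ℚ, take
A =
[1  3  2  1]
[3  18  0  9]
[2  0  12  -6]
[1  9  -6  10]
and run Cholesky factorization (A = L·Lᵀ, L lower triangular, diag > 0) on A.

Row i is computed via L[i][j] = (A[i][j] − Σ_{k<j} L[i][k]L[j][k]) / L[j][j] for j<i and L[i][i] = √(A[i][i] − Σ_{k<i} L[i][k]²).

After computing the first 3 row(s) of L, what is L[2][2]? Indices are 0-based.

Step 1: L[0][0] = √(1) = 1.
  L[1][0] = (3) / L[0][0] = 3.
Step 2: L[1][1] = √(9) = 3.
  L[2][0] = (2) / L[0][0] = 2.
  L[2][1] = (-6) / L[1][1] = -2.
Step 3: L[2][2] = √(4) = 2.

L[2][2] = 2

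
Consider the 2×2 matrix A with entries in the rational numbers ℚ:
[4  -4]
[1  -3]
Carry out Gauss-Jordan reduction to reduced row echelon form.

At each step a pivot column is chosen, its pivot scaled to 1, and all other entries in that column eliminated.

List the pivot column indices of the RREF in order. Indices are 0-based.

pivot columns: 0, 1

step 1: normalize row 0 (÷4) = (1, -1)
  row 1: subtract 1×row0 = (0, -2)
step 2: normalize row 1 (÷-2) = (0, 1)
  row 0: subtract -1×row1 = (1, 0)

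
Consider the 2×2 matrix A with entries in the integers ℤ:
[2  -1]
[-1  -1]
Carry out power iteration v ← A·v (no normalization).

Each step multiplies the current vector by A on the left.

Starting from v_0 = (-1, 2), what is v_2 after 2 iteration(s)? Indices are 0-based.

v_2 = (-7, 5)

v_0 = (-1, 2).
v_1 = A·v_0 = (-4, -1).
v_2 = A·v_1 = (-7, 5).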